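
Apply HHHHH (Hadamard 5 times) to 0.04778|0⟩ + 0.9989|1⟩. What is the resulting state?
0.7401|0⟩ - 0.6725|1⟩

H² = I, so H^5 = H: a single Hadamard. With (a, b) = (0.04778, 0.9989), H gives ((a + b)/√2, (a − b)/√2) = (0.7401, -0.6725).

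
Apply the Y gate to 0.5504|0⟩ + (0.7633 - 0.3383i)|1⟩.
(-0.3383 - 0.7633i)|0⟩ + 0.5504i|1⟩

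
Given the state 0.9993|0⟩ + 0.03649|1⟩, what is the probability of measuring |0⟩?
0.9986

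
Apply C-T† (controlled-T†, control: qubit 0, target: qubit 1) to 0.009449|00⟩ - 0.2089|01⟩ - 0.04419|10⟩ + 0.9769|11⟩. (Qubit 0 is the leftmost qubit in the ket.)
0.009449|00⟩ - 0.2089|01⟩ - 0.04419|10⟩ + (0.6908 - 0.6908i)|11⟩

C-T† leaves the control-|0⟩ kets |00⟩, |01⟩ unchanged and applies T† to qubit 1 on the control-|1⟩ pair (|10⟩, |11⟩).
T† = [[1, 0], [0, (1/√2 - (1/√2)i)]].
With a = amp(|10⟩) = -0.04419 and b = amp(|11⟩) = 0.9769:
new amp(|10⟩) = (1)·a = -0.04419
new amp(|11⟩) = (1/√2 - (1/√2)i)·b = (0.6908 - 0.6908i)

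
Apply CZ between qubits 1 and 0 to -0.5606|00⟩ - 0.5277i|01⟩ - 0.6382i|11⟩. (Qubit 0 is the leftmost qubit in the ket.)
-0.5606|00⟩ - 0.5277i|01⟩ + 0.6382i|11⟩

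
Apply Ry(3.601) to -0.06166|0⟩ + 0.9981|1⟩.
-0.9578|0⟩ - 0.2873|1⟩

Ry(3.601) = [[cos(θ/2), −sin(θ/2)], [sin(θ/2), cos(θ/2)]]; θ = 3.601, cos(θ/2) ≈ -0.227689, sin(θ/2) ≈ 0.973734.
With a = amp(|0⟩) = -0.06166 and b = amp(|1⟩) = 0.9981:
new amp(|0⟩) = (-0.227689)·a + (-0.973734)·b = -0.9578
new amp(|1⟩) = (0.973734)·a + (-0.227689)·b = -0.2873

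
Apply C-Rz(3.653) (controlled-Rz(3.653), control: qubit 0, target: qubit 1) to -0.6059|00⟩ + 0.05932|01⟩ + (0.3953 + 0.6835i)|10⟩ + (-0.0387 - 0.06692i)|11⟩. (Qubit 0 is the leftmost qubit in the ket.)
-0.6059|00⟩ + 0.05932|01⟩ + (0.5613 - 0.5553i)|10⟩ + (0.07453 - 0.02052i)|11⟩

C-Rz(3.653) leaves the control-|0⟩ kets |00⟩, |01⟩ unchanged and applies Rz(3.653) to qubit 1 on the control-|1⟩ pair (|10⟩, |11⟩).
Rz(3.653) = [[e^(−iθ/2), 0], [0, e^(iθ/2)]] with e^(±iθ/2) = cos(θ/2) ± i·sin(θ/2); θ = 3.653, cos(θ/2) ≈ -0.252926, sin(θ/2) ≈ 0.967486.
With a = amp(|10⟩) = (0.3953 + 0.6835i) and b = amp(|11⟩) = (-0.0387 - 0.06692i):
new amp(|10⟩) = (-0.252926 - 0.967486i)·a = (0.5613 - 0.5553i)
new amp(|11⟩) = (-0.252926 + 0.967486i)·b = (0.07453 - 0.02052i)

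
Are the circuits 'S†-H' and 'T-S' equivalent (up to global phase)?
No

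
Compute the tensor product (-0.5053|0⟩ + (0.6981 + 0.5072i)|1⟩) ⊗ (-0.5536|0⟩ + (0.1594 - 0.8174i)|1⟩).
0.2797|00⟩ + (-0.08054 + 0.413i)|01⟩ + (-0.3865 - 0.2808i)|10⟩ + (0.5259 - 0.4898i)|11⟩

amp(|b₁b₂…⟩) = product of the factor amplitudes for bits b₁, b₂, …; only kets whose every factor amplitude is nonzero survive.
|00⟩: (-0.5053)(-0.5536) = 0.2797
|01⟩: (-0.5053)(0.1594 - 0.8174i) = (-0.08054 + 0.413i)
|10⟩: (0.6981 + 0.5072i)(-0.5536) = (-0.3865 - 0.2808i)
|11⟩: (0.6981 + 0.5072i)(0.1594 - 0.8174i) = (0.5259 - 0.4898i)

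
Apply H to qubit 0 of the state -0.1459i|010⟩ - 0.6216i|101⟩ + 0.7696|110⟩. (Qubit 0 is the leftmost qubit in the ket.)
-0.4395i|001⟩ + (0.5442 - 0.1032i)|010⟩ + 0.4395i|101⟩ + (-0.5442 - 0.1032i)|110⟩

H on qubit 0 mixes each pair of kets that differ only in qubit 0: amplitudes (a, b) of (|…0…⟩, |…1…⟩) become ((a + b)/√2, (a − b)/√2). Kets absent from the input have amplitude 0.
(|001⟩, |101⟩): (a, b) = (0, -0.6216i) → (-0.4395i, 0.4395i)
(|010⟩, |110⟩): (a, b) = (-0.1459i, 0.7696) → ((0.5442 - 0.1032i), (-0.5442 - 0.1032i))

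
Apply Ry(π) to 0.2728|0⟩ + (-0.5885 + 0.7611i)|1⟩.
(0.5885 - 0.7611i)|0⟩ + 0.2728|1⟩

Ry(π) = [[cos(θ/2), −sin(θ/2)], [sin(θ/2), cos(θ/2)]]; θ = π, cos(θ/2) ≈ 0, sin(θ/2) ≈ 1.
With a = amp(|0⟩) = 0.2728 and b = amp(|1⟩) = (-0.5885 + 0.7611i):
new amp(|0⟩) = (-1)·b = (0.5885 - 0.7611i)
new amp(|1⟩) = (1)·a = 0.2728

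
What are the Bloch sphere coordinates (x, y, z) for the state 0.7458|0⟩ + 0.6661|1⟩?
(0.9936, 0, 0.1125)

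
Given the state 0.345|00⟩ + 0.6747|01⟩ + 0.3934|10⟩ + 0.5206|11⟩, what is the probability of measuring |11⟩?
0.271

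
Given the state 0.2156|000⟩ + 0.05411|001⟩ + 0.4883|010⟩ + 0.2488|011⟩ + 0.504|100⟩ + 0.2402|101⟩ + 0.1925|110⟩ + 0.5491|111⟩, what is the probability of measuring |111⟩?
0.3015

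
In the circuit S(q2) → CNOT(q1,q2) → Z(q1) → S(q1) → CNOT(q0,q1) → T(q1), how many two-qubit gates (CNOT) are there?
2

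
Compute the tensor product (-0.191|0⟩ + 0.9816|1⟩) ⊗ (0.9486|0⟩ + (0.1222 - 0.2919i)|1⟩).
-0.1812|00⟩ + (-0.02334 + 0.05575i)|01⟩ + 0.9311|10⟩ + (0.12 - 0.2865i)|11⟩

amp(|b₁b₂…⟩) = product of the factor amplitudes for bits b₁, b₂, …; only kets whose every factor amplitude is nonzero survive.
|00⟩: (-0.191)(0.9486) = -0.1812
|01⟩: (-0.191)(0.1222 - 0.2919i) = (-0.02334 + 0.05575i)
|10⟩: (0.9816)(0.9486) = 0.9311
|11⟩: (0.9816)(0.1222 - 0.2919i) = (0.12 - 0.2865i)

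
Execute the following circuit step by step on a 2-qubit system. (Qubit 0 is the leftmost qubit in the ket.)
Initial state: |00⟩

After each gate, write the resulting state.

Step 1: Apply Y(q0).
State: i|10⟩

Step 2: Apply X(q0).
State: i|00⟩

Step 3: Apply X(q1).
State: i|01⟩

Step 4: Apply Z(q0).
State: i|01⟩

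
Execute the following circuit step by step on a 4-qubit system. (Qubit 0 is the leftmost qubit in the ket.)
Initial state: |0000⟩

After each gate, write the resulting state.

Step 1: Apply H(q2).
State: 1/√2|0000⟩ + 1/√2|0010⟩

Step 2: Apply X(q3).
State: 1/√2|0001⟩ + 1/√2|0011⟩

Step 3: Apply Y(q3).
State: -(1/√2)i|0000⟩ - (1/√2)i|0010⟩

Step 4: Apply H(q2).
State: -i|0000⟩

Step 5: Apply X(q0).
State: -i|1000⟩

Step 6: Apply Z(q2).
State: -i|1000⟩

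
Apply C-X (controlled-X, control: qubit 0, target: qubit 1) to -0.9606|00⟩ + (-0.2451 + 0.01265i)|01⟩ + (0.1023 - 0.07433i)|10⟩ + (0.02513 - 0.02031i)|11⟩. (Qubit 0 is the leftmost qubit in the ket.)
-0.9606|00⟩ + (-0.2451 + 0.01265i)|01⟩ + (0.02513 - 0.02031i)|10⟩ + (0.1023 - 0.07433i)|11⟩

C-X leaves the control-|0⟩ kets |00⟩, |01⟩ unchanged and applies X to qubit 1 on the control-|1⟩ pair (|10⟩, |11⟩).
X = [[0, 1], [1, 0]].
With a = amp(|10⟩) = (0.1023 - 0.07433i) and b = amp(|11⟩) = (0.02513 - 0.02031i):
new amp(|10⟩) = (1)·b = (0.02513 - 0.02031i)
new amp(|11⟩) = (1)·a = (0.1023 - 0.07433i)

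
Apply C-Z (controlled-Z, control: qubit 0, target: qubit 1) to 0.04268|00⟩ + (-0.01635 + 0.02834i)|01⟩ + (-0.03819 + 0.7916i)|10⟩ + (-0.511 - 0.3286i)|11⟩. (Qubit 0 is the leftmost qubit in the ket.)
0.04268|00⟩ + (-0.01635 + 0.02834i)|01⟩ + (-0.03819 + 0.7916i)|10⟩ + (0.511 + 0.3286i)|11⟩

C-Z leaves the control-|0⟩ kets |00⟩, |01⟩ unchanged and applies Z to qubit 1 on the control-|1⟩ pair (|10⟩, |11⟩).
Z = [[1, 0], [0, -1]].
With a = amp(|10⟩) = (-0.03819 + 0.7916i) and b = amp(|11⟩) = (-0.511 - 0.3286i):
new amp(|10⟩) = (1)·a = (-0.03819 + 0.7916i)
new amp(|11⟩) = (-1)·b = (0.511 + 0.3286i)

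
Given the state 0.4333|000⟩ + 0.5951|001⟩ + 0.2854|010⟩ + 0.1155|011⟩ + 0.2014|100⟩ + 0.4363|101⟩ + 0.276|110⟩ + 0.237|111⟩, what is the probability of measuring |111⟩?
0.05617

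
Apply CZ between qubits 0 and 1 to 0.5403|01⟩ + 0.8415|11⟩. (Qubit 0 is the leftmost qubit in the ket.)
0.5403|01⟩ - 0.8415|11⟩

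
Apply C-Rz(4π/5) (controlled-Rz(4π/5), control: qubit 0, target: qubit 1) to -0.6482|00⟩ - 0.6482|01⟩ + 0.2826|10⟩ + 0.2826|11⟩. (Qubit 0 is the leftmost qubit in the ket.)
-0.6482|00⟩ - 0.6482|01⟩ + (0.08733 - 0.2688i)|10⟩ + (0.08733 + 0.2688i)|11⟩

C-Rz(4π/5) leaves the control-|0⟩ kets |00⟩, |01⟩ unchanged and applies Rz(4π/5) to qubit 1 on the control-|1⟩ pair (|10⟩, |11⟩).
Rz(4π/5) = [[e^(−iθ/2), 0], [0, e^(iθ/2)]] with e^(±iθ/2) = cos(θ/2) ± i·sin(θ/2); θ = 4π/5, cos(θ/2) ≈ 0.309017, sin(θ/2) ≈ 0.951057.
With a = amp(|10⟩) = 0.2826 and b = amp(|11⟩) = 0.2826:
new amp(|10⟩) = (0.309017 - 0.951057i)·a = (0.08733 - 0.2688i)
new amp(|11⟩) = (0.309017 + 0.951057i)·b = (0.08733 + 0.2688i)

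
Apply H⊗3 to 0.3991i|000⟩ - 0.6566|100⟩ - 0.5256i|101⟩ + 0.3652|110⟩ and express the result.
(-0.103 - 0.04472i)|000⟩ + (-0.103 + 0.3269i)|001⟩ + (-0.3613 - 0.04472i)|010⟩ + (-0.3613 + 0.3269i)|011⟩ + (0.103 + 0.3269i)|100⟩ + (0.103 - 0.04472i)|101⟩ + (0.3613 + 0.3269i)|110⟩ + (0.3613 - 0.04472i)|111⟩

H⊗3 gives amp(|y⟩) = (1/2√2) Σ_x (−1)^(x·y) amp(|x⟩), where x·y is the number of positions in which both x and y have a 1.
|000⟩: (0.3991i - 0.6566 - 0.5256i + 0.3652)/(2√2) = (-0.103 - 0.04472i)
|001⟩: (0.3991i - 0.6566 + 0.5256i + 0.3652)/(2√2) = (-0.103 + 0.3269i)
|010⟩: (0.3991i - 0.6566 - 0.5256i - 0.3652)/(2√2) = (-0.3613 - 0.04472i)
|011⟩: (0.3991i - 0.6566 + 0.5256i - 0.3652)/(2√2) = (-0.3613 + 0.3269i)
|100⟩: (0.3991i + 0.6566 + 0.5256i - 0.3652)/(2√2) = (0.103 + 0.3269i)
|101⟩: (0.3991i + 0.6566 - 0.5256i - 0.3652)/(2√2) = (0.103 - 0.04472i)
|110⟩: (0.3991i + 0.6566 + 0.5256i + 0.3652)/(2√2) = (0.3613 + 0.3269i)
|111⟩: (0.3991i + 0.6566 - 0.5256i + 0.3652)/(2√2) = (0.3613 - 0.04472i)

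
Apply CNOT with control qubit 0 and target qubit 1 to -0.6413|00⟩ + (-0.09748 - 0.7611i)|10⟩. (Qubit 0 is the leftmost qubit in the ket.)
-0.6413|00⟩ + (-0.09748 - 0.7611i)|11⟩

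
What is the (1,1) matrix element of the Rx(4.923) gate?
-0.7775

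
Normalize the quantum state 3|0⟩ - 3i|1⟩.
1/√2|0⟩ - (1/√2)i|1⟩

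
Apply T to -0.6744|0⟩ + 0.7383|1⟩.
-0.6744|0⟩ + (0.5221 + 0.5221i)|1⟩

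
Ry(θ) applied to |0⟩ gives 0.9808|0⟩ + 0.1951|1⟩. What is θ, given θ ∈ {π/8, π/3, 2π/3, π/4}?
π/8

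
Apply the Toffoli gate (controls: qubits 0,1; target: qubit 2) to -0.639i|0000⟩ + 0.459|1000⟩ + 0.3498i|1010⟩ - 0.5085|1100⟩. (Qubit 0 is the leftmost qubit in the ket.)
-0.639i|0000⟩ + 0.459|1000⟩ + 0.3498i|1010⟩ - 0.5085|1110⟩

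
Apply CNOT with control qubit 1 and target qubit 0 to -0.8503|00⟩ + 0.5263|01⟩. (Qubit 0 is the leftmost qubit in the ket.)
-0.8503|00⟩ + 0.5263|11⟩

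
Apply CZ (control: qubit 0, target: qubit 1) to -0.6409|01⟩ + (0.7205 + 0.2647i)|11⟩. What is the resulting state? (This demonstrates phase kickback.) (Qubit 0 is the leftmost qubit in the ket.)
-0.6409|01⟩ + (-0.7205 - 0.2647i)|11⟩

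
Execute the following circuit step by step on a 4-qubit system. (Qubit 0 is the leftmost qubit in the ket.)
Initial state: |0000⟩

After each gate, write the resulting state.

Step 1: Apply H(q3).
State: 1/√2|0000⟩ + 1/√2|0001⟩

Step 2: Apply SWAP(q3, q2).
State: 1/√2|0000⟩ + 1/√2|0010⟩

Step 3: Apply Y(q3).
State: (1/√2)i|0001⟩ + (1/√2)i|0011⟩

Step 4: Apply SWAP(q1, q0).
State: (1/√2)i|0001⟩ + (1/√2)i|0011⟩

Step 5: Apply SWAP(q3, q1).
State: (1/√2)i|0100⟩ + (1/√2)i|0110⟩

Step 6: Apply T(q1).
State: (-1/2 + (1/2)i)|0100⟩ + (-1/2 + (1/2)i)|0110⟩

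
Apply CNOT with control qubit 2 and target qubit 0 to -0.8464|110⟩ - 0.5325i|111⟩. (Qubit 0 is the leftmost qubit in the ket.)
-0.5325i|011⟩ - 0.8464|110⟩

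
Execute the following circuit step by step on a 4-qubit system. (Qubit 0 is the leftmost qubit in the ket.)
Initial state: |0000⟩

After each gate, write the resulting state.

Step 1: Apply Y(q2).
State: i|0010⟩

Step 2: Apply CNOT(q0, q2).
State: i|0010⟩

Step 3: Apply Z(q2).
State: -i|0010⟩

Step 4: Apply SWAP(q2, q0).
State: -i|1000⟩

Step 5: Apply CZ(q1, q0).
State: -i|1000⟩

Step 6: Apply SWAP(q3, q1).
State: -i|1000⟩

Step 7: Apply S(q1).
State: -i|1000⟩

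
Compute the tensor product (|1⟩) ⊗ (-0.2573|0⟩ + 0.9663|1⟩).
-0.2573|10⟩ + 0.9663|11⟩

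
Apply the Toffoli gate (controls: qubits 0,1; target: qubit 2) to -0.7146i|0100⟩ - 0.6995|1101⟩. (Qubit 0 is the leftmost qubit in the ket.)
-0.7146i|0100⟩ - 0.6995|1111⟩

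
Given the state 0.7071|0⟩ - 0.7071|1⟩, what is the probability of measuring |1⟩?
0.5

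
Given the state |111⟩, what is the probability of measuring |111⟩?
1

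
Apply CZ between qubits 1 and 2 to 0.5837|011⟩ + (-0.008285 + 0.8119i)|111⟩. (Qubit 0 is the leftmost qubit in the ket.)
-0.5837|011⟩ + (0.008285 - 0.8119i)|111⟩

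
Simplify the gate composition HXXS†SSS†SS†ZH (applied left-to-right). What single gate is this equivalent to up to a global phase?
X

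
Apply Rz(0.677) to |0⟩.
(0.9433 - 0.3321i)|0⟩

Rz(0.677) = [[e^(−iθ/2), 0], [0, e^(iθ/2)]] with e^(±iθ/2) = cos(θ/2) ± i·sin(θ/2); θ = 0.677, cos(θ/2) ≈ 0.943254, sin(θ/2) ≈ 0.332073.
With a = amp(|0⟩) = 1 and b = amp(|1⟩) = 0:
new amp(|0⟩) = (0.943254 - 0.332073i)·a = (0.9433 - 0.3321i)
new amp(|1⟩) = (0.943254 + 0.332073i)·b = 0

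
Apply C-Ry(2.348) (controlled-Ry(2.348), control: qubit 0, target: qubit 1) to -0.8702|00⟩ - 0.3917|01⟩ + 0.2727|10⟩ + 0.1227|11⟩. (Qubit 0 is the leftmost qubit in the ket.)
-0.8702|00⟩ - 0.3917|01⟩ - 0.007778|10⟩ + 0.2989|11⟩

C-Ry(2.348) leaves the control-|0⟩ kets |00⟩, |01⟩ unchanged and applies Ry(2.348) to qubit 1 on the control-|1⟩ pair (|10⟩, |11⟩).
Ry(2.348) = [[cos(θ/2), −sin(θ/2)], [sin(θ/2), cos(θ/2)]]; θ = 2.348, cos(θ/2) ≈ 0.386466, sin(θ/2) ≈ 0.922304.
With a = amp(|10⟩) = 0.2727 and b = amp(|11⟩) = 0.1227:
new amp(|10⟩) = (0.386466)·a + (-0.922304)·b = -0.007778
new amp(|11⟩) = (0.922304)·a + (0.386466)·b = 0.2989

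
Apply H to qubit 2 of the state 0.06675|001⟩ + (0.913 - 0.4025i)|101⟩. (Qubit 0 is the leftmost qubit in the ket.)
0.0472|000⟩ - 0.0472|001⟩ + (0.6456 - 0.2846i)|100⟩ + (-0.6456 + 0.2846i)|101⟩

H on qubit 2 mixes each pair of kets that differ only in qubit 2: amplitudes (a, b) of (|…0…⟩, |…1…⟩) become ((a + b)/√2, (a − b)/√2). Kets absent from the input have amplitude 0.
(|000⟩, |001⟩): (a, b) = (0, 0.06675) → (0.0472, -0.0472)
(|100⟩, |101⟩): (a, b) = (0, (0.913 - 0.4025i)) → ((0.6456 - 0.2846i), (-0.6456 + 0.2846i))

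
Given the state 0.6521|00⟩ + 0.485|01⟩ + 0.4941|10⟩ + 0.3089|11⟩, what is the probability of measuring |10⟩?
0.2441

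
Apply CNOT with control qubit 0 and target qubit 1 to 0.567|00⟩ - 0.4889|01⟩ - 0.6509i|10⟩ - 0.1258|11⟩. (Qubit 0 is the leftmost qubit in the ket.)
0.567|00⟩ - 0.4889|01⟩ - 0.1258|10⟩ - 0.6509i|11⟩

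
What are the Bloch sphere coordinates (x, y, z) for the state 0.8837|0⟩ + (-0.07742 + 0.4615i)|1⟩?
(-0.1368, 0.8157, 0.5619)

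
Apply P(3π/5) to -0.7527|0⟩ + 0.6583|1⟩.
-0.7527|0⟩ + (-0.2034 + 0.6261i)|1⟩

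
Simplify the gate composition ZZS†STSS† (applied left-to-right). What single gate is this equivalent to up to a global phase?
T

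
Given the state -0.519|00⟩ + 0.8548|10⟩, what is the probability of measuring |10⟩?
0.7307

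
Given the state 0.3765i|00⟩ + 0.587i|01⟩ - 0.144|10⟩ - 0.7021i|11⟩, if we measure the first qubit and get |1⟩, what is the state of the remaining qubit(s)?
-0.2009|0⟩ - 0.9796i|1⟩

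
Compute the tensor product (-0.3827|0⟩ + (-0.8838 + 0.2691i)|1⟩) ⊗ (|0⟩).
-0.3827|00⟩ + (-0.8838 + 0.2691i)|10⟩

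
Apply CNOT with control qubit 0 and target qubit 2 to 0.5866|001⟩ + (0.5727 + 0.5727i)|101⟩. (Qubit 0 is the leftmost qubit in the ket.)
0.5866|001⟩ + (0.5727 + 0.5727i)|100⟩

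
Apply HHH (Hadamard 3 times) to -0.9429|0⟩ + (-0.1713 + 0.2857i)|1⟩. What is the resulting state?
(-0.7879 + 0.202i)|0⟩ + (-0.5456 - 0.202i)|1⟩

H² = I, so H^3 = H: a single Hadamard. With (a, b) = (-0.9429, (-0.1713 + 0.2857i)), H gives ((a + b)/√2, (a − b)/√2) = ((-0.7879 + 0.202i), (-0.5456 - 0.202i)).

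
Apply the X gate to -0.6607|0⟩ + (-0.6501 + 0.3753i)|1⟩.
(-0.6501 + 0.3753i)|0⟩ - 0.6607|1⟩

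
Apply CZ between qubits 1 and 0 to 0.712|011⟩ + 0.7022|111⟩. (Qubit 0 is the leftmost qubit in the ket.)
0.712|011⟩ - 0.7022|111⟩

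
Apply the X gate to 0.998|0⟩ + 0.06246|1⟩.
0.06246|0⟩ + 0.998|1⟩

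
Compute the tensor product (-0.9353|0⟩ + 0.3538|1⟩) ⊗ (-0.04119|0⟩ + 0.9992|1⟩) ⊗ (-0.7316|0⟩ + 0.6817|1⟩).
-0.02818|000⟩ + 0.02626|001⟩ + 0.6837|010⟩ - 0.6371|011⟩ + 0.01066|100⟩ - 0.009934|101⟩ - 0.2586|110⟩ + 0.241|111⟩

amp(|b₁b₂…⟩) = product of the factor amplitudes for bits b₁, b₂, …; only kets whose every factor amplitude is nonzero survive.
|000⟩: (-0.9353)(-0.04119)(-0.7316) = -0.02818
|001⟩: (-0.9353)(-0.04119)(0.6817) = 0.02626
|010⟩: (-0.9353)(0.9992)(-0.7316) = 0.6837
|011⟩: (-0.9353)(0.9992)(0.6817) = -0.6371
|100⟩: (0.3538)(-0.04119)(-0.7316) = 0.01066
|101⟩: (0.3538)(-0.04119)(0.6817) = -0.009934
|110⟩: (0.3538)(0.9992)(-0.7316) = -0.2586
|111⟩: (0.3538)(0.9992)(0.6817) = 0.241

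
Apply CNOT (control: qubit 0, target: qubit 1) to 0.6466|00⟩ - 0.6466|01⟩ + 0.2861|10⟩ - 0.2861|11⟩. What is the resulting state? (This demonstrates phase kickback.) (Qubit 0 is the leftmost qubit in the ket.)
0.6466|00⟩ - 0.6466|01⟩ - 0.2861|10⟩ + 0.2861|11⟩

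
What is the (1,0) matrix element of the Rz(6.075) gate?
0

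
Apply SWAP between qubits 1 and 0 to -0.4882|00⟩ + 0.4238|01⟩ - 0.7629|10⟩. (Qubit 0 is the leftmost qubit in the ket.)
-0.4882|00⟩ - 0.7629|01⟩ + 0.4238|10⟩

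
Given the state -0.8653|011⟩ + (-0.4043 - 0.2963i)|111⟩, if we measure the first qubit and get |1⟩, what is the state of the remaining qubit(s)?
(-0.8066 - 0.5911i)|11⟩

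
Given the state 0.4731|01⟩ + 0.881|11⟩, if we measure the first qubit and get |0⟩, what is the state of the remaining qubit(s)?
|1⟩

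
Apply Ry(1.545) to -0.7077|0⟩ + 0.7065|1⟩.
-0.9999|0⟩ + 0.01205|1⟩

Ry(1.545) = [[cos(θ/2), −sin(θ/2)], [sin(θ/2), cos(θ/2)]]; θ = 1.545, cos(θ/2) ≈ 0.716168, sin(θ/2) ≈ 0.697928.
With a = amp(|0⟩) = -0.7077 and b = amp(|1⟩) = 0.7065:
new amp(|0⟩) = (0.716168)·a + (-0.697928)·b = -0.9999
new amp(|1⟩) = (0.697928)·a + (0.716168)·b = 0.01205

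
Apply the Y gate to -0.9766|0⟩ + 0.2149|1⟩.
-0.2149i|0⟩ - 0.9766i|1⟩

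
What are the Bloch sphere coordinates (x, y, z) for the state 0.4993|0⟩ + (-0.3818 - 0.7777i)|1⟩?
(-0.3813, -0.7766, -0.5013)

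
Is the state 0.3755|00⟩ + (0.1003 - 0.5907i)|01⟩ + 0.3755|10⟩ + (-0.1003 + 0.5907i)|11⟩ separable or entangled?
Entangled

Writing the state as a|00⟩ + b|01⟩ + c|10⟩ + d|11⟩, it is a product state iff ad − bc = 0.
Here (a, b, c, d) = (0.3755, (0.1003 - 0.5907i), 0.3755, (-0.1003 + 0.5907i)): ad − bc = (0.3755)(-0.1003 + 0.5907i) − (0.1003 - 0.5907i)(0.3755) = (-0.07533 + 0.4436i) ≠ 0, so the state is entangled.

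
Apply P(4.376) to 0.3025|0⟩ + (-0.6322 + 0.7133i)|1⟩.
0.3025|0⟩ + (0.882 + 0.3613i)|1⟩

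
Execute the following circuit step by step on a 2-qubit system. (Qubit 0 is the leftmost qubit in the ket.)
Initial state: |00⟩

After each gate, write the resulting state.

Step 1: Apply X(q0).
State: |10⟩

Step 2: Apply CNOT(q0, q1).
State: |11⟩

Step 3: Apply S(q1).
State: i|11⟩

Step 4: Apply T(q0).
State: (-1/√2 + (1/√2)i)|11⟩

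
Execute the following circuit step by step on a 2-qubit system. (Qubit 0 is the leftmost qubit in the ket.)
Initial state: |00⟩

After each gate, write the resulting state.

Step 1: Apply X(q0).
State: |10⟩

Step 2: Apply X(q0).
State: |00⟩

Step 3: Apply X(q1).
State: |01⟩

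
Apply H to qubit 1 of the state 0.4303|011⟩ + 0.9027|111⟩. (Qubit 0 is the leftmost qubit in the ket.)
0.3043|001⟩ - 0.3043|011⟩ + 0.6383|101⟩ - 0.6383|111⟩

H on qubit 1 mixes each pair of kets that differ only in qubit 1: amplitudes (a, b) of (|…0…⟩, |…1…⟩) become ((a + b)/√2, (a − b)/√2). Kets absent from the input have amplitude 0.
(|001⟩, |011⟩): (a, b) = (0, 0.4303) → (0.3043, -0.3043)
(|101⟩, |111⟩): (a, b) = (0, 0.9027) → (0.6383, -0.6383)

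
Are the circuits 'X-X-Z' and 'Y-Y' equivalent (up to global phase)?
No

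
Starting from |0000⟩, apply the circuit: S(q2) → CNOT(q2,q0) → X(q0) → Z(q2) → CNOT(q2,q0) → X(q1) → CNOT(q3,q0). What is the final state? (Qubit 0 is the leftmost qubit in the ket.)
|1100⟩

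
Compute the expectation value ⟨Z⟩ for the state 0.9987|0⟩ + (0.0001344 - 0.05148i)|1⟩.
0.9948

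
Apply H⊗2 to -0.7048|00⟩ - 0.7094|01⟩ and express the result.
-0.7071|00⟩ + 0.0023|01⟩ - 0.7071|10⟩ + 0.0023|11⟩

H⊗2 gives amp(|y⟩) = (1/2) Σ_x (−1)^(x·y) amp(|x⟩), where x·y is the number of positions in which both x and y have a 1.
|00⟩: (-0.7048 - 0.7094)/2 = -0.7071
|01⟩: (-0.7048 + 0.7094)/2 = 0.0023
|10⟩: (-0.7048 - 0.7094)/2 = -0.7071
|11⟩: (-0.7048 + 0.7094)/2 = 0.0023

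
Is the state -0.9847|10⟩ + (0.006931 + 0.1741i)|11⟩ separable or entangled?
Separable

Writing the state as a|00⟩ + b|01⟩ + c|10⟩ + d|11⟩, it is a product state iff ad − bc = 0.
Here (a, b, c, d) = (0, 0, -0.9847, (0.006931 + 0.1741i)): ad − bc = (0)(0.006931 + 0.1741i) − (0)(-0.9847) = 0, so the state is separable.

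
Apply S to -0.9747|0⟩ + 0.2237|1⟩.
-0.9747|0⟩ + 0.2237i|1⟩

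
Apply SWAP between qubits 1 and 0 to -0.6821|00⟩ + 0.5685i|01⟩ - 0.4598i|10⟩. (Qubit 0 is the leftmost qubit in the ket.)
-0.6821|00⟩ - 0.4598i|01⟩ + 0.5685i|10⟩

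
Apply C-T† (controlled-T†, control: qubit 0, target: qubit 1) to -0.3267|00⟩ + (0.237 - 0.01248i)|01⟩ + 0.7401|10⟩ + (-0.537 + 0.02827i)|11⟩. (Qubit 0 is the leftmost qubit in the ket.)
-0.3267|00⟩ + (0.237 - 0.01248i)|01⟩ + 0.7401|10⟩ + (-0.3597 + 0.3997i)|11⟩

C-T† leaves the control-|0⟩ kets |00⟩, |01⟩ unchanged and applies T† to qubit 1 on the control-|1⟩ pair (|10⟩, |11⟩).
T† = [[1, 0], [0, (1/√2 - (1/√2)i)]].
With a = amp(|10⟩) = 0.7401 and b = amp(|11⟩) = (-0.537 + 0.02827i):
new amp(|10⟩) = (1)·a = 0.7401
new amp(|11⟩) = (1/√2 - (1/√2)i)·b = (-0.3597 + 0.3997i)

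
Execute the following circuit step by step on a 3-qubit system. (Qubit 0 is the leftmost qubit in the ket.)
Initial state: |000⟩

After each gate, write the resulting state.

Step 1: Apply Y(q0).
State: i|100⟩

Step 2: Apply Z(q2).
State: i|100⟩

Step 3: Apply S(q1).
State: i|100⟩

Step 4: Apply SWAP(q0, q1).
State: i|010⟩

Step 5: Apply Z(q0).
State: i|010⟩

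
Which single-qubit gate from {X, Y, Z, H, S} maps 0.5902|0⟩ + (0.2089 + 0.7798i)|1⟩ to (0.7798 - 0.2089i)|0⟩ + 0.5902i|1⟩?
Y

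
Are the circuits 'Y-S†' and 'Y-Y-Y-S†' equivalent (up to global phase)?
Yes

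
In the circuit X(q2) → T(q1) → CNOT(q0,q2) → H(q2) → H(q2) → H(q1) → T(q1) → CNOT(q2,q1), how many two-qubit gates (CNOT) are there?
2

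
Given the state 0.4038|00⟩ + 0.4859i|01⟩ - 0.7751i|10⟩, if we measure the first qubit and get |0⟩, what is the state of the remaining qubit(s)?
0.6391|0⟩ + 0.7691i|1⟩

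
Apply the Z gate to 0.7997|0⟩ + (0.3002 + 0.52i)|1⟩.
0.7997|0⟩ + (-0.3002 - 0.52i)|1⟩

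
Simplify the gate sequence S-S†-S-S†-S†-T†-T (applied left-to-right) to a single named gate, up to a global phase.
S†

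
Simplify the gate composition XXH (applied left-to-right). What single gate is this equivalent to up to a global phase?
H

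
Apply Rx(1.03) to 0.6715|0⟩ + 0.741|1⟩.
(0.5844 - 0.365i)|0⟩ + (0.6449 - 0.3307i)|1⟩

Rx(1.03) = [[cos(θ/2), −i·sin(θ/2)], [−i·sin(θ/2), cos(θ/2)]]; θ = 1.03, cos(θ/2) ≈ 0.870293, sin(θ/2) ≈ 0.492535.
With a = amp(|0⟩) = 0.6715 and b = amp(|1⟩) = 0.741:
new amp(|0⟩) = (0.870293)·a + (-0.492535i)·b = (0.5844 - 0.365i)
new amp(|1⟩) = (-0.492535i)·a + (0.870293)·b = (0.6449 - 0.3307i)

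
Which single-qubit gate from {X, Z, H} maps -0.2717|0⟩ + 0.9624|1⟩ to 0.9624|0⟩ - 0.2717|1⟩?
X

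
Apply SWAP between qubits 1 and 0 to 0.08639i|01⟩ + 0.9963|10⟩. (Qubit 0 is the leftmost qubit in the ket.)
0.9963|01⟩ + 0.08639i|10⟩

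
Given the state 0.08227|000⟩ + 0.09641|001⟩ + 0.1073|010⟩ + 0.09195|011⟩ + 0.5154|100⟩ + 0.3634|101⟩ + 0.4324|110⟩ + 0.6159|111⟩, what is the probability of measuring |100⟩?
0.2656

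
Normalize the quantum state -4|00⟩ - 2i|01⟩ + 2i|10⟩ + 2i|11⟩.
-0.7559|00⟩ - (1/√7)i|01⟩ + (1/√7)i|10⟩ + (1/√7)i|11⟩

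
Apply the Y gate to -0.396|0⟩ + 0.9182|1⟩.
-0.9182i|0⟩ - 0.396i|1⟩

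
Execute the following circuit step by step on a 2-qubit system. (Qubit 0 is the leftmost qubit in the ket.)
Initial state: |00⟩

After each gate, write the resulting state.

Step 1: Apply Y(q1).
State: i|01⟩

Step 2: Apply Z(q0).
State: i|01⟩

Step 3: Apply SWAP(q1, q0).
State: i|10⟩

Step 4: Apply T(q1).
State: i|10⟩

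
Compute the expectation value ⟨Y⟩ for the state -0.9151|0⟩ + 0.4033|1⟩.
0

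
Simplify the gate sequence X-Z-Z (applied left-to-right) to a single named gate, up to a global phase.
X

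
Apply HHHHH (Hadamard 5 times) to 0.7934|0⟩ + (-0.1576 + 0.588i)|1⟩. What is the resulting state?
(0.4496 + 0.4158i)|0⟩ + (0.6725 - 0.4158i)|1⟩

H² = I, so H^5 = H: a single Hadamard. With (a, b) = (0.7934, (-0.1576 + 0.588i)), H gives ((a + b)/√2, (a − b)/√2) = ((0.4496 + 0.4158i), (0.6725 - 0.4158i)).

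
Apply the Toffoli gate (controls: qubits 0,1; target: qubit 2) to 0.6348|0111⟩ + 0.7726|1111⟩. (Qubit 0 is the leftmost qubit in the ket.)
0.6348|0111⟩ + 0.7726|1101⟩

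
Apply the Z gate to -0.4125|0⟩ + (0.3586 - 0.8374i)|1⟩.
-0.4125|0⟩ + (-0.3586 + 0.8374i)|1⟩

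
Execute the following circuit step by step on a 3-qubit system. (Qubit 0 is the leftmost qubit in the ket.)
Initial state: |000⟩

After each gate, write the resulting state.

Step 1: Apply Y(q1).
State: i|010⟩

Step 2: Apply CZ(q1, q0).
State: i|010⟩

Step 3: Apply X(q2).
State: i|011⟩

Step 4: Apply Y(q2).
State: |010⟩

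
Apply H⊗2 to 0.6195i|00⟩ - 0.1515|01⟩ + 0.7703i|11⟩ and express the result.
(-0.07575 + 0.6949i)|00⟩ + (0.07575 - 0.0754i)|01⟩ + (-0.07575 - 0.0754i)|10⟩ + (0.07575 + 0.6949i)|11⟩

H⊗2 gives amp(|y⟩) = (1/2) Σ_x (−1)^(x·y) amp(|x⟩), where x·y is the number of positions in which both x and y have a 1.
|00⟩: (0.6195i - 0.1515 + 0.7703i)/2 = (-0.07575 + 0.6949i)
|01⟩: (0.6195i + 0.1515 - 0.7703i)/2 = (0.07575 - 0.0754i)
|10⟩: (0.6195i - 0.1515 - 0.7703i)/2 = (-0.07575 - 0.0754i)
|11⟩: (0.6195i + 0.1515 + 0.7703i)/2 = (0.07575 + 0.6949i)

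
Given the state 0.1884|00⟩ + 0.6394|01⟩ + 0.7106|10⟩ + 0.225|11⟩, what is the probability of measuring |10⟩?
0.505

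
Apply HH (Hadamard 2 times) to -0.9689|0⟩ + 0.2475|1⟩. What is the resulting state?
-0.9689|0⟩ + 0.2475|1⟩

H² = I, so an even number of Hadamards cancels: H^2 = I and the state is unchanged.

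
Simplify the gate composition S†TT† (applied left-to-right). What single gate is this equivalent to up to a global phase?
S†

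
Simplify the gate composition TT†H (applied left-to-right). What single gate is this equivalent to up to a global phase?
H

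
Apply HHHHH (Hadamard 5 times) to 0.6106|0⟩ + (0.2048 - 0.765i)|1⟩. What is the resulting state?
(0.5766 - 0.5409i)|0⟩ + (0.2869 + 0.5409i)|1⟩

H² = I, so H^5 = H: a single Hadamard. With (a, b) = (0.6106, (0.2048 - 0.765i)), H gives ((a + b)/√2, (a − b)/√2) = ((0.5766 - 0.5409i), (0.2869 + 0.5409i)).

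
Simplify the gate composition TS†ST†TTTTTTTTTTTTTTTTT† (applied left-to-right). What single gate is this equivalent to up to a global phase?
T†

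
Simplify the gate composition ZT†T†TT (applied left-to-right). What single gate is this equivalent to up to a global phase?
Z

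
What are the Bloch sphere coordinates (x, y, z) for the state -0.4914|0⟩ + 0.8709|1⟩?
(-0.8559, 0, -0.517)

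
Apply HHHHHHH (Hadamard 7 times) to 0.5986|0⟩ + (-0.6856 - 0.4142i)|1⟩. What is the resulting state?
(-0.06152 - 0.2929i)|0⟩ + (0.9081 + 0.2929i)|1⟩

H² = I, so H^7 = H: a single Hadamard. With (a, b) = (0.5986, (-0.6856 - 0.4142i)), H gives ((a + b)/√2, (a − b)/√2) = ((-0.06152 - 0.2929i), (0.9081 + 0.2929i)).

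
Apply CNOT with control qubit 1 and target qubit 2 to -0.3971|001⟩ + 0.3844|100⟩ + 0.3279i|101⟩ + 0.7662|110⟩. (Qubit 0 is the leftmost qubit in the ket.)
-0.3971|001⟩ + 0.3844|100⟩ + 0.3279i|101⟩ + 0.7662|111⟩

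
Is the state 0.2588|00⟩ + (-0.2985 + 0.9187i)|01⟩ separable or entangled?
Separable

Writing the state as a|00⟩ + b|01⟩ + c|10⟩ + d|11⟩, it is a product state iff ad − bc = 0.
Here (a, b, c, d) = (0.2588, (-0.2985 + 0.9187i), 0, 0): ad − bc = (0.2588)(0) − (-0.2985 + 0.9187i)(0) = 0, so the state is separable.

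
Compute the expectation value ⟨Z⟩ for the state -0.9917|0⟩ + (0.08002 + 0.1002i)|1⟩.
0.967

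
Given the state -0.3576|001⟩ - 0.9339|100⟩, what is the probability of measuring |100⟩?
0.8722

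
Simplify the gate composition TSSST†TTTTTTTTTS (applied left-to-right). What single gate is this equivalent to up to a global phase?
T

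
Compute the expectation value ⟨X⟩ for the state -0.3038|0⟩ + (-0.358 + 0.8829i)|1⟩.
0.2175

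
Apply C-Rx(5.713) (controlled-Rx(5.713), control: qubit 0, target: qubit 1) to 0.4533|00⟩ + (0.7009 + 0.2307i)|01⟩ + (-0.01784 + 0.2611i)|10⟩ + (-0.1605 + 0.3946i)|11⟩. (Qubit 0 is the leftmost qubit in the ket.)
0.4533|00⟩ + (0.7009 + 0.2307i)|01⟩ + (0.1281 - 0.2054i)|10⟩ + (0.2275 - 0.3737i)|11⟩

C-Rx(5.713) leaves the control-|0⟩ kets |00⟩, |01⟩ unchanged and applies Rx(5.713) to qubit 1 on the control-|1⟩ pair (|10⟩, |11⟩).
Rx(5.713) = [[cos(θ/2), −i·sin(θ/2)], [−i·sin(θ/2), cos(θ/2)]]; θ = 5.713, cos(θ/2) ≈ -0.959636, sin(θ/2) ≈ 0.281246.
With a = amp(|10⟩) = (-0.01784 + 0.2611i) and b = amp(|11⟩) = (-0.1605 + 0.3946i):
new amp(|10⟩) = (-0.959636)·a + (-0.281246i)·b = (0.1281 - 0.2054i)
new amp(|11⟩) = (-0.281246i)·a + (-0.959636)·b = (0.2275 - 0.3737i)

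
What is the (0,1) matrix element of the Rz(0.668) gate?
0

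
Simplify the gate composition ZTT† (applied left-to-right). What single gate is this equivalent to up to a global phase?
Z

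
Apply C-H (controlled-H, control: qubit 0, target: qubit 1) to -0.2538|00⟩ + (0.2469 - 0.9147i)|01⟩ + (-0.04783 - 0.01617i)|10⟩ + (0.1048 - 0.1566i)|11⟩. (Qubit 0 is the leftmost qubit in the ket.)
-0.2538|00⟩ + (0.2469 - 0.9147i)|01⟩ + (0.04028 - 0.1222i)|10⟩ + (-0.1079 + 0.0993i)|11⟩

C-H leaves the control-|0⟩ kets |00⟩, |01⟩ unchanged and applies H to qubit 1 on the control-|1⟩ pair (|10⟩, |11⟩).
H = [[1/√2, 1/√2], [1/√2, -1/√2]].
With a = amp(|10⟩) = (-0.04783 - 0.01617i) and b = amp(|11⟩) = (0.1048 - 0.1566i):
new amp(|10⟩) = (1/√2)·a + (1/√2)·b = (0.04028 - 0.1222i)
new amp(|11⟩) = (1/√2)·a + (-1/√2)·b = (-0.1079 + 0.0993i)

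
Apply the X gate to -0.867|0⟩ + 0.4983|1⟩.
0.4983|0⟩ - 0.867|1⟩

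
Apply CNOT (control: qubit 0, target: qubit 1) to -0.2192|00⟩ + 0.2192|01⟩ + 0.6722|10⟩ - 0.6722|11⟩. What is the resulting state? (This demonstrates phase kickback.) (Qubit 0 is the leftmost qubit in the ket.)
-0.2192|00⟩ + 0.2192|01⟩ - 0.6722|10⟩ + 0.6722|11⟩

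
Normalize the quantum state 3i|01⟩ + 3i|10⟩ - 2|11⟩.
0.6396i|01⟩ + 0.6396i|10⟩ - 0.4264|11⟩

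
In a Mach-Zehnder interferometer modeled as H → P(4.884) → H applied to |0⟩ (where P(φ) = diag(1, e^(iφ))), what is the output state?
(0.5854 - 0.4927i)|0⟩ + (0.4146 + 0.4927i)|1⟩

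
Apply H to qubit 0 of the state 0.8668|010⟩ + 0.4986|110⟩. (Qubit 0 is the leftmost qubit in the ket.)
0.9655|010⟩ + 0.2604|110⟩

H on qubit 0 mixes each pair of kets that differ only in qubit 0: amplitudes (a, b) of (|…0…⟩, |…1…⟩) become ((a + b)/√2, (a − b)/√2). Kets absent from the input have amplitude 0.
(|010⟩, |110⟩): (a, b) = (0.8668, 0.4986) → (0.9655, 0.2604)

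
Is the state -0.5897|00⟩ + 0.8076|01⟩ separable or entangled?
Separable

Writing the state as a|00⟩ + b|01⟩ + c|10⟩ + d|11⟩, it is a product state iff ad − bc = 0.
Here (a, b, c, d) = (-0.5897, 0.8076, 0, 0): ad − bc = (-0.5897)(0) − (0.8076)(0) = 0, so the state is separable.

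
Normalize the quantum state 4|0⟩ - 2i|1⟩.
0.8944|0⟩ - (1/√5)i|1⟩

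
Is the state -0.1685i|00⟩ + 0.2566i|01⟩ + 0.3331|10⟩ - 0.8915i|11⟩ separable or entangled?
Entangled

Writing the state as a|00⟩ + b|01⟩ + c|10⟩ + d|11⟩, it is a product state iff ad − bc = 0.
Here (a, b, c, d) = (-0.1685i, 0.2566i, 0.3331, -0.8915i): ad − bc = (-0.1685i)(-0.8915i) − (0.2566i)(0.3331) = (-0.1502 - 0.08547i) ≠ 0, so the state is entangled.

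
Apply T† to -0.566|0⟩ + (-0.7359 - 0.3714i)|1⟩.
-0.566|0⟩ + (-0.783 + 0.2577i)|1⟩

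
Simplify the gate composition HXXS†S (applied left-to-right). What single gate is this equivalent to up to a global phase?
H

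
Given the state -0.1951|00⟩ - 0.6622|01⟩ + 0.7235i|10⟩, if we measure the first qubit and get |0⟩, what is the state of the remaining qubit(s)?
-0.2826|0⟩ - 0.9592|1⟩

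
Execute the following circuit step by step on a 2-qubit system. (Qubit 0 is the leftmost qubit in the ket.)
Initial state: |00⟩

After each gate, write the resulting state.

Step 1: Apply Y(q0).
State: i|10⟩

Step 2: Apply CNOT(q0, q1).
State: i|11⟩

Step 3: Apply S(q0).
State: -|11⟩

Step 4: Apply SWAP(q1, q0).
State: -|11⟩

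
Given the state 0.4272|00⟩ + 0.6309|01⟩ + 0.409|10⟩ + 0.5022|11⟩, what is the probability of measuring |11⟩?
0.2522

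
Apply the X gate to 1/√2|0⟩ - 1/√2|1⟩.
-1/√2|0⟩ + 1/√2|1⟩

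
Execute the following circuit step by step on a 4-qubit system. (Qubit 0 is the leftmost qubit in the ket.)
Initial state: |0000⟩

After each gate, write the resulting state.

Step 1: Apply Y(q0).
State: i|1000⟩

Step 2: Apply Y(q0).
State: |0000⟩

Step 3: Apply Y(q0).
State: i|1000⟩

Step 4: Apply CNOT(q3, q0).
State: i|1000⟩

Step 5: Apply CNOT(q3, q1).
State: i|1000⟩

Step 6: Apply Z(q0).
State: -i|1000⟩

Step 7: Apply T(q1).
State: -i|1000⟩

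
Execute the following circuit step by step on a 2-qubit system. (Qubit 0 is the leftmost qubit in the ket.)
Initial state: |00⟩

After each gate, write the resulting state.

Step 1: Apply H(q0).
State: 1/√2|00⟩ + 1/√2|10⟩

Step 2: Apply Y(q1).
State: (1/√2)i|01⟩ + (1/√2)i|11⟩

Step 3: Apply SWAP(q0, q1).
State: (1/√2)i|10⟩ + (1/√2)i|11⟩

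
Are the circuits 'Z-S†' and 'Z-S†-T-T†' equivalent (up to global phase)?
Yes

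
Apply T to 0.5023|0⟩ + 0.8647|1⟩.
0.5023|0⟩ + (0.6114 + 0.6114i)|1⟩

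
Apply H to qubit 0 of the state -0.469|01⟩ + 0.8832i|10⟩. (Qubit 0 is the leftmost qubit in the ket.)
0.6245i|00⟩ - 0.3316|01⟩ - 0.6245i|10⟩ - 0.3316|11⟩

H on qubit 0 mixes each pair of kets that differ only in qubit 0: amplitudes (a, b) of (|…0…⟩, |…1…⟩) become ((a + b)/√2, (a − b)/√2). Kets absent from the input have amplitude 0.
(|00⟩, |10⟩): (a, b) = (0, 0.8832i) → (0.6245i, -0.6245i)
(|01⟩, |11⟩): (a, b) = (-0.469, 0) → (-0.3316, -0.3316)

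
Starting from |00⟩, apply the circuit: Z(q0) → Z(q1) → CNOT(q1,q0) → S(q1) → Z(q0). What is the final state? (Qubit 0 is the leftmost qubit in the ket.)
|00⟩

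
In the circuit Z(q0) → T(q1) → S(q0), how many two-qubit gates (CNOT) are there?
0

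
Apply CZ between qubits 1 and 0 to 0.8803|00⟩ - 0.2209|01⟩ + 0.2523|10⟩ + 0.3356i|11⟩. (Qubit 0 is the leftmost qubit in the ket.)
0.8803|00⟩ - 0.2209|01⟩ + 0.2523|10⟩ - 0.3356i|11⟩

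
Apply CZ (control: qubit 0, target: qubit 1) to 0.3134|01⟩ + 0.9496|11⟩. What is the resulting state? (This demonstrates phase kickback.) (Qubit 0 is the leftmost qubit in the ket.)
0.3134|01⟩ - 0.9496|11⟩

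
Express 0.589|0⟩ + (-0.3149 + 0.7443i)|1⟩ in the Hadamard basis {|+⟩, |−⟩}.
(0.1938 + 0.5263i)|+⟩ + (0.6392 - 0.5263i)|−⟩

With |ψ⟩ = α|0⟩ + β|1⟩, the Hadamard-basis coefficients are ⟨+|ψ⟩ = (α + β)/√2 and ⟨−|ψ⟩ = (α − β)/√2.
Here α = 0.589, β = (-0.3149 + 0.7443i): (α + β)/√2 = (0.1938 + 0.5263i), (α − β)/√2 = (0.6392 - 0.5263i).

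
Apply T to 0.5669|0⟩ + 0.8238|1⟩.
0.5669|0⟩ + (0.5825 + 0.5825i)|1⟩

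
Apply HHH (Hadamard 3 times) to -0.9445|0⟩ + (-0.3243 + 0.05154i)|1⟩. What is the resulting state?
(-0.8972 + 0.03644i)|0⟩ + (-0.4385 - 0.03644i)|1⟩

H² = I, so H^3 = H: a single Hadamard. With (a, b) = (-0.9445, (-0.3243 + 0.05154i)), H gives ((a + b)/√2, (a − b)/√2) = ((-0.8972 + 0.03644i), (-0.4385 - 0.03644i)).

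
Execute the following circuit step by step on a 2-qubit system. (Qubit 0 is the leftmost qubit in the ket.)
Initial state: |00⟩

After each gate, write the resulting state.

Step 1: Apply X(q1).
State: |01⟩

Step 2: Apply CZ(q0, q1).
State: |01⟩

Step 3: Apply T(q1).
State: (1/√2 + (1/√2)i)|01⟩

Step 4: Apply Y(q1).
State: (1/√2 - (1/√2)i)|00⟩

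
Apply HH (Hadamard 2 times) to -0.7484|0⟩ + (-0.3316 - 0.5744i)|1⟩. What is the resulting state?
-0.7484|0⟩ + (-0.3316 - 0.5744i)|1⟩

H² = I, so an even number of Hadamards cancels: H^2 = I and the state is unchanged.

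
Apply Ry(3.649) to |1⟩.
-0.968|0⟩ - 0.251|1⟩

Ry(3.649) = [[cos(θ/2), −sin(θ/2)], [sin(θ/2), cos(θ/2)]]; θ = 3.649, cos(θ/2) ≈ -0.250991, sin(θ/2) ≈ 0.967989.
With a = amp(|0⟩) = 0 and b = amp(|1⟩) = 1:
new amp(|0⟩) = (-0.250991)·a + (-0.967989)·b = -0.968
new amp(|1⟩) = (0.967989)·a + (-0.250991)·b = -0.251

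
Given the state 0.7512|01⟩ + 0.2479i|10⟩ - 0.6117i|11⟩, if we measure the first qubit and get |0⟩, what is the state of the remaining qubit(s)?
|1⟩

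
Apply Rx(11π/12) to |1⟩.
-0.9914i|0⟩ + 0.1305|1⟩

Rx(11π/12) = [[cos(θ/2), −i·sin(θ/2)], [−i·sin(θ/2), cos(θ/2)]]; θ = 11π/12, cos(θ/2) ≈ 0.130526, sin(θ/2) ≈ 0.991445.
With a = amp(|0⟩) = 0 and b = amp(|1⟩) = 1:
new amp(|0⟩) = (0.130526)·a + (-0.991445i)·b = -0.9914i
new amp(|1⟩) = (-0.991445i)·a + (0.130526)·b = 0.1305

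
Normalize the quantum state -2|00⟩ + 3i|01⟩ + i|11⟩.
-0.5345|00⟩ + 0.8018i|01⟩ + 0.2673i|11⟩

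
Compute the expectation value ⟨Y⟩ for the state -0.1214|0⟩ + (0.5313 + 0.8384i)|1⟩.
-0.2036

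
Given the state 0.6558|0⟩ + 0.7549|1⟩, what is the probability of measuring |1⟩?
0.5699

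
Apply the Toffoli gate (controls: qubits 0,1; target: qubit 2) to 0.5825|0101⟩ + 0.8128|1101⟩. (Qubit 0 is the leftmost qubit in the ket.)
0.5825|0101⟩ + 0.8128|1111⟩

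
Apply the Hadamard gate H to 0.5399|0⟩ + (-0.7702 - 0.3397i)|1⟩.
(-0.1628 - 0.2402i)|0⟩ + (0.9264 + 0.2402i)|1⟩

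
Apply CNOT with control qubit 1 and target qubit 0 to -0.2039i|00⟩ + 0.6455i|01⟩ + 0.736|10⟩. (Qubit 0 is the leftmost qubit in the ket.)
-0.2039i|00⟩ + 0.736|10⟩ + 0.6455i|11⟩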